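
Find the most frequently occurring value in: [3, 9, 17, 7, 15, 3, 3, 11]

3

Step 1: Count the frequency of each value:
  3: appears 3 time(s)
  7: appears 1 time(s)
  9: appears 1 time(s)
  11: appears 1 time(s)
  15: appears 1 time(s)
  17: appears 1 time(s)
Step 2: The value 3 appears most frequently (3 times).
Step 3: Mode = 3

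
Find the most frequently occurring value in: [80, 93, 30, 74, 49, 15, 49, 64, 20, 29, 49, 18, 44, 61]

49

Step 1: Count the frequency of each value:
  15: appears 1 time(s)
  18: appears 1 time(s)
  20: appears 1 time(s)
  29: appears 1 time(s)
  30: appears 1 time(s)
  44: appears 1 time(s)
  49: appears 3 time(s)
  61: appears 1 time(s)
  64: appears 1 time(s)
  74: appears 1 time(s)
  80: appears 1 time(s)
  93: appears 1 time(s)
Step 2: The value 49 appears most frequently (3 times).
Step 3: Mode = 49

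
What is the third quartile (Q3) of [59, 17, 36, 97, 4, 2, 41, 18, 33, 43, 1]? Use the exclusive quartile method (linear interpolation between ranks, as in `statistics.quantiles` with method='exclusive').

43

Step 1: Sort the data: [1, 2, 4, 17, 18, 33, 36, 41, 43, 59, 97]
Step 2: n = 11
Step 3: Using the exclusive quartile method:
  Q1 = 4
  Q2 (median) = 33
  Q3 = 43
  IQR = Q3 - Q1 = 43 - 4 = 39
Step 4: Q3 = 43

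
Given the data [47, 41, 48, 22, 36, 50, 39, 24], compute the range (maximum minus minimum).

28

Step 1: Identify the maximum value: max = 50
Step 2: Identify the minimum value: min = 22
Step 3: Range = max - min = 50 - 22 = 28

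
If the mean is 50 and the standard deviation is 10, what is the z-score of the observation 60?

1

Step 1: Recall the z-score formula: z = (x - mu) / sigma
Step 2: Substitute values: z = (60 - 50) / 10
Step 3: z = 10 / 10 = 1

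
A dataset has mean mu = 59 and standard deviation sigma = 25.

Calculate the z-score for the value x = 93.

1.36

Step 1: Recall the z-score formula: z = (x - mu) / sigma
Step 2: Substitute values: z = (93 - 59) / 25
Step 3: z = 34 / 25 = 1.36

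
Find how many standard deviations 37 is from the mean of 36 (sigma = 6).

0.1667

Step 1: Recall the z-score formula: z = (x - mu) / sigma
Step 2: Substitute values: z = (37 - 36) / 6
Step 3: z = 1 / 6 = 0.1667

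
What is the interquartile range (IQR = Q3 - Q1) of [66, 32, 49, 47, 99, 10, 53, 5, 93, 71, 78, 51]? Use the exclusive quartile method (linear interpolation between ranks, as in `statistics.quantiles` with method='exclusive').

40.5

Step 1: Sort the data: [5, 10, 32, 47, 49, 51, 53, 66, 71, 78, 93, 99]
Step 2: n = 12
Step 3: Using the exclusive quartile method:
  Q1 = 35.75
  Q2 (median) = 52
  Q3 = 76.25
  IQR = Q3 - Q1 = 76.25 - 35.75 = 40.5
Step 4: IQR = 40.5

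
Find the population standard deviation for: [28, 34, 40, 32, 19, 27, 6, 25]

9.6817

Step 1: Compute the mean: 26.375
Step 2: Sum of squared deviations from the mean: 749.875
Step 3: Population variance = 749.875 / 8 = 93.7344
Step 4: Standard deviation = sqrt(93.7344) = 9.6817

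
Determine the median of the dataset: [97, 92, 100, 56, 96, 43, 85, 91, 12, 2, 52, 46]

70.5

Step 1: Sort the data in ascending order: [2, 12, 43, 46, 52, 56, 85, 91, 92, 96, 97, 100]
Step 2: The number of values is n = 12.
Step 3: Since n is even, the median is the average of positions 6 and 7:
  Median = (56 + 85) / 2 = 70.5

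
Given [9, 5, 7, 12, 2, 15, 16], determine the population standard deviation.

4.8065

Step 1: Compute the mean: 9.4286
Step 2: Sum of squared deviations from the mean: 161.7143
Step 3: Population variance = 161.7143 / 7 = 23.102
Step 4: Standard deviation = sqrt(23.102) = 4.8065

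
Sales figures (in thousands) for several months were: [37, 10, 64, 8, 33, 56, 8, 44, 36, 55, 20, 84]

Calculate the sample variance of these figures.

579.9015

Step 1: Compute the mean: (37 + 10 + 64 + 8 + 33 + 56 + 8 + 44 + 36 + 55 + 20 + 84) / 12 = 37.9167
Step 2: Compute squared deviations from the mean:
  (37 - 37.9167)^2 = 0.8403
  (10 - 37.9167)^2 = 779.3403
  (64 - 37.9167)^2 = 680.3403
  (8 - 37.9167)^2 = 895.0069
  (33 - 37.9167)^2 = 24.1736
  (56 - 37.9167)^2 = 327.0069
  (8 - 37.9167)^2 = 895.0069
  (44 - 37.9167)^2 = 37.0069
  (36 - 37.9167)^2 = 3.6736
  (55 - 37.9167)^2 = 291.8403
  (20 - 37.9167)^2 = 321.0069
  (84 - 37.9167)^2 = 2123.6736
Step 3: Sum of squared deviations = 6378.9167
Step 4: Sample variance = 6378.9167 / 11 = 579.9015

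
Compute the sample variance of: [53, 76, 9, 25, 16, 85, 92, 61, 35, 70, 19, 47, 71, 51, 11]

768.4952

Step 1: Compute the mean: (53 + 76 + 9 + 25 + 16 + 85 + 92 + 61 + 35 + 70 + 19 + 47 + 71 + 51 + 11) / 15 = 48.0667
Step 2: Compute squared deviations from the mean:
  (53 - 48.0667)^2 = 24.3378
  (76 - 48.0667)^2 = 780.2711
  (9 - 48.0667)^2 = 1526.2044
  (25 - 48.0667)^2 = 532.0711
  (16 - 48.0667)^2 = 1028.2711
  (85 - 48.0667)^2 = 1364.0711
  (92 - 48.0667)^2 = 1930.1378
  (61 - 48.0667)^2 = 167.2711
  (35 - 48.0667)^2 = 170.7378
  (70 - 48.0667)^2 = 481.0711
  (19 - 48.0667)^2 = 844.8711
  (47 - 48.0667)^2 = 1.1378
  (71 - 48.0667)^2 = 525.9378
  (51 - 48.0667)^2 = 8.6044
  (11 - 48.0667)^2 = 1373.9378
Step 3: Sum of squared deviations = 10758.9333
Step 4: Sample variance = 10758.9333 / 14 = 768.4952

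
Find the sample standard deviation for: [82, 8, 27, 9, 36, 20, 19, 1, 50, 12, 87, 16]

28.446

Step 1: Compute the mean: 30.5833
Step 2: Sum of squared deviations from the mean: 8900.9167
Step 3: Sample variance = 8900.9167 / 11 = 809.1742
Step 4: Standard deviation = sqrt(809.1742) = 28.446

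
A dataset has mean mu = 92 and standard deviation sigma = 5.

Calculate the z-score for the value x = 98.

1.2

Step 1: Recall the z-score formula: z = (x - mu) / sigma
Step 2: Substitute values: z = (98 - 92) / 5
Step 3: z = 6 / 5 = 1.2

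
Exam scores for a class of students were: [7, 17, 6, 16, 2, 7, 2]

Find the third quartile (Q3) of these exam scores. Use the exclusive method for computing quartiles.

16

Step 1: Sort the data: [2, 2, 6, 7, 7, 16, 17]
Step 2: n = 7
Step 3: Using the exclusive quartile method:
  Q1 = 2
  Q2 (median) = 7
  Q3 = 16
  IQR = Q3 - Q1 = 16 - 2 = 14
Step 4: Q3 = 16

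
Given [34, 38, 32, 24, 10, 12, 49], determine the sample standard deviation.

14.0696

Step 1: Compute the mean: 28.4286
Step 2: Sum of squared deviations from the mean: 1187.7143
Step 3: Sample variance = 1187.7143 / 6 = 197.9524
Step 4: Standard deviation = sqrt(197.9524) = 14.0696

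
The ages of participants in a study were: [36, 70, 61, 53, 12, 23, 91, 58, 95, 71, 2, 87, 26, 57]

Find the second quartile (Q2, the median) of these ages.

57.5

Step 1: Sort the data: [2, 12, 23, 26, 36, 53, 57, 58, 61, 70, 71, 87, 91, 95]
Step 2: n = 14
Step 3: Q2 is the median. Since n is even, it is the average of the values at positions 7 and 8:
  Q2 = (57 + 58) / 2 = 57.5
Step 4: Q2 = 57.5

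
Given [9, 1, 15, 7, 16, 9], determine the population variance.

25.25

Step 1: Compute the mean: (9 + 1 + 15 + 7 + 16 + 9) / 6 = 9.5
Step 2: Compute squared deviations from the mean:
  (9 - 9.5)^2 = 0.25
  (1 - 9.5)^2 = 72.25
  (15 - 9.5)^2 = 30.25
  (7 - 9.5)^2 = 6.25
  (16 - 9.5)^2 = 42.25
  (9 - 9.5)^2 = 0.25
Step 3: Sum of squared deviations = 151.5
Step 4: Population variance = 151.5 / 6 = 25.25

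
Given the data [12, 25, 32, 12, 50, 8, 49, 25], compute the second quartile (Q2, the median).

25

Step 1: Sort the data: [8, 12, 12, 25, 25, 32, 49, 50]
Step 2: n = 8
Step 3: Q2 is the median. Since n is even, it is the average of the values at positions 4 and 5:
  Q2 = (25 + 25) / 2 = 25
Step 4: Q2 = 25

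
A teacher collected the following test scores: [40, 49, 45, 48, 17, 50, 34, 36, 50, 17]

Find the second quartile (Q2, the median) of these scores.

42.5

Step 1: Sort the data: [17, 17, 34, 36, 40, 45, 48, 49, 50, 50]
Step 2: n = 10
Step 3: Q2 is the median. Since n is even, it is the average of the values at positions 5 and 6:
  Q2 = (40 + 45) / 2 = 42.5
Step 4: Q2 = 42.5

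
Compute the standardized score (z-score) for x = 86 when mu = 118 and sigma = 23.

-1.3913

Step 1: Recall the z-score formula: z = (x - mu) / sigma
Step 2: Substitute values: z = (86 - 118) / 23
Step 3: z = -32 / 23 = -1.3913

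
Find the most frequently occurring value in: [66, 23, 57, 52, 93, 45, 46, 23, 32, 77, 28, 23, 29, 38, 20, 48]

23

Step 1: Count the frequency of each value:
  20: appears 1 time(s)
  23: appears 3 time(s)
  28: appears 1 time(s)
  29: appears 1 time(s)
  32: appears 1 time(s)
  38: appears 1 time(s)
  45: appears 1 time(s)
  46: appears 1 time(s)
  48: appears 1 time(s)
  52: appears 1 time(s)
  57: appears 1 time(s)
  66: appears 1 time(s)
  77: appears 1 time(s)
  93: appears 1 time(s)
Step 2: The value 23 appears most frequently (3 times).
Step 3: Mode = 23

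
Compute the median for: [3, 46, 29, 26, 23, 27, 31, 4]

26.5

Step 1: Sort the data in ascending order: [3, 4, 23, 26, 27, 29, 31, 46]
Step 2: The number of values is n = 8.
Step 3: Since n is even, the median is the average of positions 4 and 5:
  Median = (26 + 27) / 2 = 26.5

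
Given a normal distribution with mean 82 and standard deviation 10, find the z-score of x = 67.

-1.5

Step 1: Recall the z-score formula: z = (x - mu) / sigma
Step 2: Substitute values: z = (67 - 82) / 10
Step 3: z = -15 / 10 = -1.5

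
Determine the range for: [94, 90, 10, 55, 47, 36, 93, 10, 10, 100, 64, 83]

90

Step 1: Identify the maximum value: max = 100
Step 2: Identify the minimum value: min = 10
Step 3: Range = max - min = 100 - 10 = 90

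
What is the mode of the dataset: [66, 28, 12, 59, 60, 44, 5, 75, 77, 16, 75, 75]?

75

Step 1: Count the frequency of each value:
  5: appears 1 time(s)
  12: appears 1 time(s)
  16: appears 1 time(s)
  28: appears 1 time(s)
  44: appears 1 time(s)
  59: appears 1 time(s)
  60: appears 1 time(s)
  66: appears 1 time(s)
  75: appears 3 time(s)
  77: appears 1 time(s)
Step 2: The value 75 appears most frequently (3 times).
Step 3: Mode = 75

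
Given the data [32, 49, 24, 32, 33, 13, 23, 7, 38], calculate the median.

32

Step 1: Sort the data in ascending order: [7, 13, 23, 24, 32, 32, 33, 38, 49]
Step 2: The number of values is n = 9.
Step 3: Since n is odd, the median is the middle value at position 5: 32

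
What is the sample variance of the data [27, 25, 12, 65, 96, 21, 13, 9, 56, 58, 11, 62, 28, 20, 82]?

799.1429

Step 1: Compute the mean: (27 + 25 + 12 + 65 + 96 + 21 + 13 + 9 + 56 + 58 + 11 + 62 + 28 + 20 + 82) / 15 = 39
Step 2: Compute squared deviations from the mean:
  (27 - 39)^2 = 144
  (25 - 39)^2 = 196
  (12 - 39)^2 = 729
  (65 - 39)^2 = 676
  (96 - 39)^2 = 3249
  (21 - 39)^2 = 324
  (13 - 39)^2 = 676
  (9 - 39)^2 = 900
  (56 - 39)^2 = 289
  (58 - 39)^2 = 361
  (11 - 39)^2 = 784
  (62 - 39)^2 = 529
  (28 - 39)^2 = 121
  (20 - 39)^2 = 361
  (82 - 39)^2 = 1849
Step 3: Sum of squared deviations = 11188
Step 4: Sample variance = 11188 / 14 = 799.1429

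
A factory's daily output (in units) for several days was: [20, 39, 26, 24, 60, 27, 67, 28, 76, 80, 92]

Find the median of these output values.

39

Step 1: Sort the data in ascending order: [20, 24, 26, 27, 28, 39, 60, 67, 76, 80, 92]
Step 2: The number of values is n = 11.
Step 3: Since n is odd, the median is the middle value at position 6: 39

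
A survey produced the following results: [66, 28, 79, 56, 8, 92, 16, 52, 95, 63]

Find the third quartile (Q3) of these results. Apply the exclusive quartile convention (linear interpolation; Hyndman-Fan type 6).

82.25

Step 1: Sort the data: [8, 16, 28, 52, 56, 63, 66, 79, 92, 95]
Step 2: n = 10
Step 3: Using the exclusive quartile method:
  Q1 = 25
  Q2 (median) = 59.5
  Q3 = 82.25
  IQR = Q3 - Q1 = 82.25 - 25 = 57.25
Step 4: Q3 = 82.25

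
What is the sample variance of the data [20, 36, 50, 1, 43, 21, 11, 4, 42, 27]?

290.5

Step 1: Compute the mean: (20 + 36 + 50 + 1 + 43 + 21 + 11 + 4 + 42 + 27) / 10 = 25.5
Step 2: Compute squared deviations from the mean:
  (20 - 25.5)^2 = 30.25
  (36 - 25.5)^2 = 110.25
  (50 - 25.5)^2 = 600.25
  (1 - 25.5)^2 = 600.25
  (43 - 25.5)^2 = 306.25
  (21 - 25.5)^2 = 20.25
  (11 - 25.5)^2 = 210.25
  (4 - 25.5)^2 = 462.25
  (42 - 25.5)^2 = 272.25
  (27 - 25.5)^2 = 2.25
Step 3: Sum of squared deviations = 2614.5
Step 4: Sample variance = 2614.5 / 9 = 290.5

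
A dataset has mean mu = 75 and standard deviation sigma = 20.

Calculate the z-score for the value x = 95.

1

Step 1: Recall the z-score formula: z = (x - mu) / sigma
Step 2: Substitute values: z = (95 - 75) / 20
Step 3: z = 20 / 20 = 1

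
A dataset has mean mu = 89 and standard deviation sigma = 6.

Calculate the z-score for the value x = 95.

1

Step 1: Recall the z-score formula: z = (x - mu) / sigma
Step 2: Substitute values: z = (95 - 89) / 6
Step 3: z = 6 / 6 = 1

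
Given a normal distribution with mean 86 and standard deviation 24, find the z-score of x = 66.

-0.8333

Step 1: Recall the z-score formula: z = (x - mu) / sigma
Step 2: Substitute values: z = (66 - 86) / 24
Step 3: z = -20 / 24 = -0.8333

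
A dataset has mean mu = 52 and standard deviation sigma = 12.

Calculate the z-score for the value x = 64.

1

Step 1: Recall the z-score formula: z = (x - mu) / sigma
Step 2: Substitute values: z = (64 - 52) / 12
Step 3: z = 12 / 12 = 1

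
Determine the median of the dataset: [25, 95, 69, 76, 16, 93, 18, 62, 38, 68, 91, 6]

65

Step 1: Sort the data in ascending order: [6, 16, 18, 25, 38, 62, 68, 69, 76, 91, 93, 95]
Step 2: The number of values is n = 12.
Step 3: Since n is even, the median is the average of positions 6 and 7:
  Median = (62 + 68) / 2 = 65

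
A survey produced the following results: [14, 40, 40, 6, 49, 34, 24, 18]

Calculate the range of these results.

43

Step 1: Identify the maximum value: max = 49
Step 2: Identify the minimum value: min = 6
Step 3: Range = max - min = 49 - 6 = 43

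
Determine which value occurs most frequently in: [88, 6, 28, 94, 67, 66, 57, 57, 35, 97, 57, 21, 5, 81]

57

Step 1: Count the frequency of each value:
  5: appears 1 time(s)
  6: appears 1 time(s)
  21: appears 1 time(s)
  28: appears 1 time(s)
  35: appears 1 time(s)
  57: appears 3 time(s)
  66: appears 1 time(s)
  67: appears 1 time(s)
  81: appears 1 time(s)
  88: appears 1 time(s)
  94: appears 1 time(s)
  97: appears 1 time(s)
Step 2: The value 57 appears most frequently (3 times).
Step 3: Mode = 57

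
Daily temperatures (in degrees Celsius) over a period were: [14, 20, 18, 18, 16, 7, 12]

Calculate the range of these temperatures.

13

Step 1: Identify the maximum value: max = 20
Step 2: Identify the minimum value: min = 7
Step 3: Range = max - min = 20 - 7 = 13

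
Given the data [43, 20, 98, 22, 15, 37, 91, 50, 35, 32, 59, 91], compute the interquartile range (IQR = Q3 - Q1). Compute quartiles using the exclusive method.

58.5

Step 1: Sort the data: [15, 20, 22, 32, 35, 37, 43, 50, 59, 91, 91, 98]
Step 2: n = 12
Step 3: Using the exclusive quartile method:
  Q1 = 24.5
  Q2 (median) = 40
  Q3 = 83
  IQR = Q3 - Q1 = 83 - 24.5 = 58.5
Step 4: IQR = 58.5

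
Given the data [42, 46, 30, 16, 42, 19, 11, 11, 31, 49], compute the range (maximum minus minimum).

38

Step 1: Identify the maximum value: max = 49
Step 2: Identify the minimum value: min = 11
Step 3: Range = max - min = 49 - 11 = 38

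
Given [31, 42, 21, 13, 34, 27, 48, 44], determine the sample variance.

144.2857

Step 1: Compute the mean: (31 + 42 + 21 + 13 + 34 + 27 + 48 + 44) / 8 = 32.5
Step 2: Compute squared deviations from the mean:
  (31 - 32.5)^2 = 2.25
  (42 - 32.5)^2 = 90.25
  (21 - 32.5)^2 = 132.25
  (13 - 32.5)^2 = 380.25
  (34 - 32.5)^2 = 2.25
  (27 - 32.5)^2 = 30.25
  (48 - 32.5)^2 = 240.25
  (44 - 32.5)^2 = 132.25
Step 3: Sum of squared deviations = 1010
Step 4: Sample variance = 1010 / 7 = 144.2857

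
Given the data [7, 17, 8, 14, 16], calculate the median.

14

Step 1: Sort the data in ascending order: [7, 8, 14, 16, 17]
Step 2: The number of values is n = 5.
Step 3: Since n is odd, the median is the middle value at position 3: 14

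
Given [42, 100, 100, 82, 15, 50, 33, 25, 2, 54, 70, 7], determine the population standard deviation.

32.6122

Step 1: Compute the mean: 48.3333
Step 2: Sum of squared deviations from the mean: 12762.6667
Step 3: Population variance = 12762.6667 / 12 = 1063.5556
Step 4: Standard deviation = sqrt(1063.5556) = 32.6122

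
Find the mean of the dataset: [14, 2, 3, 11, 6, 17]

8.8333

Step 1: Sum all values: 14 + 2 + 3 + 11 + 6 + 17 = 53
Step 2: Count the number of values: n = 6
Step 3: Mean = sum / n = 53 / 6 = 8.8333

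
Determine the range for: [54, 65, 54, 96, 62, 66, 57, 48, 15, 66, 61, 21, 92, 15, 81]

81

Step 1: Identify the maximum value: max = 96
Step 2: Identify the minimum value: min = 15
Step 3: Range = max - min = 96 - 15 = 81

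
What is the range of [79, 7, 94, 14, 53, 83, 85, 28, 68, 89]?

87

Step 1: Identify the maximum value: max = 94
Step 2: Identify the minimum value: min = 7
Step 3: Range = max - min = 94 - 7 = 87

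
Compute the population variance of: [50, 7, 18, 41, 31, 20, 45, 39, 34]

176.8889

Step 1: Compute the mean: (50 + 7 + 18 + 41 + 31 + 20 + 45 + 39 + 34) / 9 = 31.6667
Step 2: Compute squared deviations from the mean:
  (50 - 31.6667)^2 = 336.1111
  (7 - 31.6667)^2 = 608.4444
  (18 - 31.6667)^2 = 186.7778
  (41 - 31.6667)^2 = 87.1111
  (31 - 31.6667)^2 = 0.4444
  (20 - 31.6667)^2 = 136.1111
  (45 - 31.6667)^2 = 177.7778
  (39 - 31.6667)^2 = 53.7778
  (34 - 31.6667)^2 = 5.4444
Step 3: Sum of squared deviations = 1592
Step 4: Population variance = 1592 / 9 = 176.8889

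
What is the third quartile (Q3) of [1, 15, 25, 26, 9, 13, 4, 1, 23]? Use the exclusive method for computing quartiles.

24

Step 1: Sort the data: [1, 1, 4, 9, 13, 15, 23, 25, 26]
Step 2: n = 9
Step 3: Using the exclusive quartile method:
  Q1 = 2.5
  Q2 (median) = 13
  Q3 = 24
  IQR = Q3 - Q1 = 24 - 2.5 = 21.5
Step 4: Q3 = 24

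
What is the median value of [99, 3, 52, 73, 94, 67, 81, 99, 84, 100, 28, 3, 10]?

73

Step 1: Sort the data in ascending order: [3, 3, 10, 28, 52, 67, 73, 81, 84, 94, 99, 99, 100]
Step 2: The number of values is n = 13.
Step 3: Since n is odd, the median is the middle value at position 7: 73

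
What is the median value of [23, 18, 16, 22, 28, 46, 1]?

22

Step 1: Sort the data in ascending order: [1, 16, 18, 22, 23, 28, 46]
Step 2: The number of values is n = 7.
Step 3: Since n is odd, the median is the middle value at position 4: 22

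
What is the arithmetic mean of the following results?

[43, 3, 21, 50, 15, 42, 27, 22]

27.875

Step 1: Sum all values: 43 + 3 + 21 + 50 + 15 + 42 + 27 + 22 = 223
Step 2: Count the number of values: n = 8
Step 3: Mean = sum / n = 223 / 8 = 27.875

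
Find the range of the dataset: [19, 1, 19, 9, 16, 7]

18

Step 1: Identify the maximum value: max = 19
Step 2: Identify the minimum value: min = 1
Step 3: Range = max - min = 19 - 1 = 18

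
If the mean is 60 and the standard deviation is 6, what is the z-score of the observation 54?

-1

Step 1: Recall the z-score formula: z = (x - mu) / sigma
Step 2: Substitute values: z = (54 - 60) / 6
Step 3: z = -6 / 6 = -1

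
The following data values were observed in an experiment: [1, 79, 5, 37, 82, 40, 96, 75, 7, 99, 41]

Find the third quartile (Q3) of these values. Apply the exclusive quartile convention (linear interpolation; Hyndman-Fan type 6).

82

Step 1: Sort the data: [1, 5, 7, 37, 40, 41, 75, 79, 82, 96, 99]
Step 2: n = 11
Step 3: Using the exclusive quartile method:
  Q1 = 7
  Q2 (median) = 41
  Q3 = 82
  IQR = Q3 - Q1 = 82 - 7 = 75
Step 4: Q3 = 82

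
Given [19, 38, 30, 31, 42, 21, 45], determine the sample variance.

99.9048

Step 1: Compute the mean: (19 + 38 + 30 + 31 + 42 + 21 + 45) / 7 = 32.2857
Step 2: Compute squared deviations from the mean:
  (19 - 32.2857)^2 = 176.5102
  (38 - 32.2857)^2 = 32.6531
  (30 - 32.2857)^2 = 5.2245
  (31 - 32.2857)^2 = 1.6531
  (42 - 32.2857)^2 = 94.3673
  (21 - 32.2857)^2 = 127.3673
  (45 - 32.2857)^2 = 161.6531
Step 3: Sum of squared deviations = 599.4286
Step 4: Sample variance = 599.4286 / 6 = 99.9048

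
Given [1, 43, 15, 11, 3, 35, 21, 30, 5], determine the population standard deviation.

14.1718

Step 1: Compute the mean: 18.2222
Step 2: Sum of squared deviations from the mean: 1807.5556
Step 3: Population variance = 1807.5556 / 9 = 200.8395
Step 4: Standard deviation = sqrt(200.8395) = 14.1718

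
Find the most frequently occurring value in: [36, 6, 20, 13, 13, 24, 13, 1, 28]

13

Step 1: Count the frequency of each value:
  1: appears 1 time(s)
  6: appears 1 time(s)
  13: appears 3 time(s)
  20: appears 1 time(s)
  24: appears 1 time(s)
  28: appears 1 time(s)
  36: appears 1 time(s)
Step 2: The value 13 appears most frequently (3 times).
Step 3: Mode = 13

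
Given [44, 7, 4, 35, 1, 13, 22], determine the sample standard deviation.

16.3911

Step 1: Compute the mean: 18
Step 2: Sum of squared deviations from the mean: 1612
Step 3: Sample variance = 1612 / 6 = 268.6667
Step 4: Standard deviation = sqrt(268.6667) = 16.3911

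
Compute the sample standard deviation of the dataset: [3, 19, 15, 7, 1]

7.746

Step 1: Compute the mean: 9
Step 2: Sum of squared deviations from the mean: 240
Step 3: Sample variance = 240 / 4 = 60
Step 4: Standard deviation = sqrt(60) = 7.746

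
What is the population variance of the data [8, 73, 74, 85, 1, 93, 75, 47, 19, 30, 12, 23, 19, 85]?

1033.8571

Step 1: Compute the mean: (8 + 73 + 74 + 85 + 1 + 93 + 75 + 47 + 19 + 30 + 12 + 23 + 19 + 85) / 14 = 46
Step 2: Compute squared deviations from the mean:
  (8 - 46)^2 = 1444
  (73 - 46)^2 = 729
  (74 - 46)^2 = 784
  (85 - 46)^2 = 1521
  (1 - 46)^2 = 2025
  (93 - 46)^2 = 2209
  (75 - 46)^2 = 841
  (47 - 46)^2 = 1
  (19 - 46)^2 = 729
  (30 - 46)^2 = 256
  (12 - 46)^2 = 1156
  (23 - 46)^2 = 529
  (19 - 46)^2 = 729
  (85 - 46)^2 = 1521
Step 3: Sum of squared deviations = 14474
Step 4: Population variance = 14474 / 14 = 1033.8571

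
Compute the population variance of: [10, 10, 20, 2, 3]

41.6

Step 1: Compute the mean: (10 + 10 + 20 + 2 + 3) / 5 = 9
Step 2: Compute squared deviations from the mean:
  (10 - 9)^2 = 1
  (10 - 9)^2 = 1
  (20 - 9)^2 = 121
  (2 - 9)^2 = 49
  (3 - 9)^2 = 36
Step 3: Sum of squared deviations = 208
Step 4: Population variance = 208 / 5 = 41.6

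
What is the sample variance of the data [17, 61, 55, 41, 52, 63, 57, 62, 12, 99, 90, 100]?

785.1742

Step 1: Compute the mean: (17 + 61 + 55 + 41 + 52 + 63 + 57 + 62 + 12 + 99 + 90 + 100) / 12 = 59.0833
Step 2: Compute squared deviations from the mean:
  (17 - 59.0833)^2 = 1771.0069
  (61 - 59.0833)^2 = 3.6736
  (55 - 59.0833)^2 = 16.6736
  (41 - 59.0833)^2 = 327.0069
  (52 - 59.0833)^2 = 50.1736
  (63 - 59.0833)^2 = 15.3403
  (57 - 59.0833)^2 = 4.3403
  (62 - 59.0833)^2 = 8.5069
  (12 - 59.0833)^2 = 2216.8403
  (99 - 59.0833)^2 = 1593.3403
  (90 - 59.0833)^2 = 955.8403
  (100 - 59.0833)^2 = 1674.1736
Step 3: Sum of squared deviations = 8636.9167
Step 4: Sample variance = 8636.9167 / 11 = 785.1742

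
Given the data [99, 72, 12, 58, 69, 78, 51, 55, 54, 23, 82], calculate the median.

58

Step 1: Sort the data in ascending order: [12, 23, 51, 54, 55, 58, 69, 72, 78, 82, 99]
Step 2: The number of values is n = 11.
Step 3: Since n is odd, the median is the middle value at position 6: 58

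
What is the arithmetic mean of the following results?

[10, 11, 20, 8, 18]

13.4

Step 1: Sum all values: 10 + 11 + 20 + 8 + 18 = 67
Step 2: Count the number of values: n = 5
Step 3: Mean = sum / n = 67 / 5 = 13.4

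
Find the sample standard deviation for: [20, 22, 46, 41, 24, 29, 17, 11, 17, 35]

11.3412

Step 1: Compute the mean: 26.2
Step 2: Sum of squared deviations from the mean: 1157.6
Step 3: Sample variance = 1157.6 / 9 = 128.6222
Step 4: Standard deviation = sqrt(128.6222) = 11.3412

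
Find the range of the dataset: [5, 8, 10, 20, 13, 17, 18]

15

Step 1: Identify the maximum value: max = 20
Step 2: Identify the minimum value: min = 5
Step 3: Range = max - min = 20 - 5 = 15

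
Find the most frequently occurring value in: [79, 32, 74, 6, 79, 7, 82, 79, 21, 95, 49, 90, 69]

79

Step 1: Count the frequency of each value:
  6: appears 1 time(s)
  7: appears 1 time(s)
  21: appears 1 time(s)
  32: appears 1 time(s)
  49: appears 1 time(s)
  69: appears 1 time(s)
  74: appears 1 time(s)
  79: appears 3 time(s)
  82: appears 1 time(s)
  90: appears 1 time(s)
  95: appears 1 time(s)
Step 2: The value 79 appears most frequently (3 times).
Step 3: Mode = 79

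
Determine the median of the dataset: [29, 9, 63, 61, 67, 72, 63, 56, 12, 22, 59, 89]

60

Step 1: Sort the data in ascending order: [9, 12, 22, 29, 56, 59, 61, 63, 63, 67, 72, 89]
Step 2: The number of values is n = 12.
Step 3: Since n is even, the median is the average of positions 6 and 7:
  Median = (59 + 61) / 2 = 60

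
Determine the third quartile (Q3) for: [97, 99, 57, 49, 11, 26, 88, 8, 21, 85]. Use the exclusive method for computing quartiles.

90.25

Step 1: Sort the data: [8, 11, 21, 26, 49, 57, 85, 88, 97, 99]
Step 2: n = 10
Step 3: Using the exclusive quartile method:
  Q1 = 18.5
  Q2 (median) = 53
  Q3 = 90.25
  IQR = Q3 - Q1 = 90.25 - 18.5 = 71.75
Step 4: Q3 = 90.25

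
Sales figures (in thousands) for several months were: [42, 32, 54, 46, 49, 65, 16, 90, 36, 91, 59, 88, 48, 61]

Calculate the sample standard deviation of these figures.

22.3701

Step 1: Compute the mean: 55.5
Step 2: Sum of squared deviations from the mean: 6505.5
Step 3: Sample variance = 6505.5 / 13 = 500.4231
Step 4: Standard deviation = sqrt(500.4231) = 22.3701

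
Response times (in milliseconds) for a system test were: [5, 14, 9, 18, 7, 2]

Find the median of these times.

8

Step 1: Sort the data in ascending order: [2, 5, 7, 9, 14, 18]
Step 2: The number of values is n = 6.
Step 3: Since n is even, the median is the average of positions 3 and 4:
  Median = (7 + 9) / 2 = 8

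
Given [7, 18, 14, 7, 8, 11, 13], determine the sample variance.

17.1429

Step 1: Compute the mean: (7 + 18 + 14 + 7 + 8 + 11 + 13) / 7 = 11.1429
Step 2: Compute squared deviations from the mean:
  (7 - 11.1429)^2 = 17.1633
  (18 - 11.1429)^2 = 47.0204
  (14 - 11.1429)^2 = 8.1633
  (7 - 11.1429)^2 = 17.1633
  (8 - 11.1429)^2 = 9.8776
  (11 - 11.1429)^2 = 0.0204
  (13 - 11.1429)^2 = 3.449
Step 3: Sum of squared deviations = 102.8571
Step 4: Sample variance = 102.8571 / 6 = 17.1429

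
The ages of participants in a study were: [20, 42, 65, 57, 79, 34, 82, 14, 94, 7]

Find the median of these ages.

49.5

Step 1: Sort the data in ascending order: [7, 14, 20, 34, 42, 57, 65, 79, 82, 94]
Step 2: The number of values is n = 10.
Step 3: Since n is even, the median is the average of positions 5 and 6:
  Median = (42 + 57) / 2 = 49.5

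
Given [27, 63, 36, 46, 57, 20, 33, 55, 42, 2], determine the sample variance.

347.2111

Step 1: Compute the mean: (27 + 63 + 36 + 46 + 57 + 20 + 33 + 55 + 42 + 2) / 10 = 38.1
Step 2: Compute squared deviations from the mean:
  (27 - 38.1)^2 = 123.21
  (63 - 38.1)^2 = 620.01
  (36 - 38.1)^2 = 4.41
  (46 - 38.1)^2 = 62.41
  (57 - 38.1)^2 = 357.21
  (20 - 38.1)^2 = 327.61
  (33 - 38.1)^2 = 26.01
  (55 - 38.1)^2 = 285.61
  (42 - 38.1)^2 = 15.21
  (2 - 38.1)^2 = 1303.21
Step 3: Sum of squared deviations = 3124.9
Step 4: Sample variance = 3124.9 / 9 = 347.2111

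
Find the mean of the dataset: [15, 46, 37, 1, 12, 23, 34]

24

Step 1: Sum all values: 15 + 46 + 37 + 1 + 12 + 23 + 34 = 168
Step 2: Count the number of values: n = 7
Step 3: Mean = sum / n = 168 / 7 = 24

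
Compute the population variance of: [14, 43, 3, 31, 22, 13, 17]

147.9592

Step 1: Compute the mean: (14 + 43 + 3 + 31 + 22 + 13 + 17) / 7 = 20.4286
Step 2: Compute squared deviations from the mean:
  (14 - 20.4286)^2 = 41.3265
  (43 - 20.4286)^2 = 509.4694
  (3 - 20.4286)^2 = 303.7551
  (31 - 20.4286)^2 = 111.7551
  (22 - 20.4286)^2 = 2.4694
  (13 - 20.4286)^2 = 55.1837
  (17 - 20.4286)^2 = 11.7551
Step 3: Sum of squared deviations = 1035.7143
Step 4: Population variance = 1035.7143 / 7 = 147.9592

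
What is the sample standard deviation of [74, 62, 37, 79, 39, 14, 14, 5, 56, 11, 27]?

26.4008

Step 1: Compute the mean: 38
Step 2: Sum of squared deviations from the mean: 6970
Step 3: Sample variance = 6970 / 10 = 697
Step 4: Standard deviation = sqrt(697) = 26.4008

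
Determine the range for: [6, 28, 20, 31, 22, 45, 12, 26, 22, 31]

39

Step 1: Identify the maximum value: max = 45
Step 2: Identify the minimum value: min = 6
Step 3: Range = max - min = 45 - 6 = 39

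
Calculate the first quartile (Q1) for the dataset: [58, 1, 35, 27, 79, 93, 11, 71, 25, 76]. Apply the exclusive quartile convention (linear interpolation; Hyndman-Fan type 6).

21.5

Step 1: Sort the data: [1, 11, 25, 27, 35, 58, 71, 76, 79, 93]
Step 2: n = 10
Step 3: Using the exclusive quartile method:
  Q1 = 21.5
  Q2 (median) = 46.5
  Q3 = 76.75
  IQR = Q3 - Q1 = 76.75 - 21.5 = 55.25
Step 4: Q1 = 21.5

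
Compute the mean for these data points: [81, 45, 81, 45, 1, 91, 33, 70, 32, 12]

49.1

Step 1: Sum all values: 81 + 45 + 81 + 45 + 1 + 91 + 33 + 70 + 32 + 12 = 491
Step 2: Count the number of values: n = 10
Step 3: Mean = sum / n = 491 / 10 = 49.1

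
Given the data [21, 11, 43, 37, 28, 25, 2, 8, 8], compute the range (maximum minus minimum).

41

Step 1: Identify the maximum value: max = 43
Step 2: Identify the minimum value: min = 2
Step 3: Range = max - min = 43 - 2 = 41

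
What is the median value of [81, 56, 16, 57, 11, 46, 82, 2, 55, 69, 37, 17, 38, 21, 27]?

38

Step 1: Sort the data in ascending order: [2, 11, 16, 17, 21, 27, 37, 38, 46, 55, 56, 57, 69, 81, 82]
Step 2: The number of values is n = 15.
Step 3: Since n is odd, the median is the middle value at position 8: 38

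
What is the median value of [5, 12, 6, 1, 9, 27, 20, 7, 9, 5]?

8

Step 1: Sort the data in ascending order: [1, 5, 5, 6, 7, 9, 9, 12, 20, 27]
Step 2: The number of values is n = 10.
Step 3: Since n is even, the median is the average of positions 5 and 6:
  Median = (7 + 9) / 2 = 8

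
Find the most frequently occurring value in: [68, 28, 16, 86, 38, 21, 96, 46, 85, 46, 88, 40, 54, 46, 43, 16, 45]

46

Step 1: Count the frequency of each value:
  16: appears 2 time(s)
  21: appears 1 time(s)
  28: appears 1 time(s)
  38: appears 1 time(s)
  40: appears 1 time(s)
  43: appears 1 time(s)
  45: appears 1 time(s)
  46: appears 3 time(s)
  54: appears 1 time(s)
  68: appears 1 time(s)
  85: appears 1 time(s)
  86: appears 1 time(s)
  88: appears 1 time(s)
  96: appears 1 time(s)
Step 2: The value 46 appears most frequently (3 times).
Step 3: Mode = 46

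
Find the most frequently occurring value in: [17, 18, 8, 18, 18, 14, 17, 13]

18

Step 1: Count the frequency of each value:
  8: appears 1 time(s)
  13: appears 1 time(s)
  14: appears 1 time(s)
  17: appears 2 time(s)
  18: appears 3 time(s)
Step 2: The value 18 appears most frequently (3 times).
Step 3: Mode = 18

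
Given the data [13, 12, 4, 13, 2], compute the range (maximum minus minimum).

11

Step 1: Identify the maximum value: max = 13
Step 2: Identify the minimum value: min = 2
Step 3: Range = max - min = 13 - 2 = 11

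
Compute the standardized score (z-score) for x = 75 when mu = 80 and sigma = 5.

-1

Step 1: Recall the z-score formula: z = (x - mu) / sigma
Step 2: Substitute values: z = (75 - 80) / 5
Step 3: z = -5 / 5 = -1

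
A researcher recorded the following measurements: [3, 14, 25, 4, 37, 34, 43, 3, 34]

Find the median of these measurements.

25

Step 1: Sort the data in ascending order: [3, 3, 4, 14, 25, 34, 34, 37, 43]
Step 2: The number of values is n = 9.
Step 3: Since n is odd, the median is the middle value at position 5: 25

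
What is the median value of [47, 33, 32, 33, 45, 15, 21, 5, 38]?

33

Step 1: Sort the data in ascending order: [5, 15, 21, 32, 33, 33, 38, 45, 47]
Step 2: The number of values is n = 9.
Step 3: Since n is odd, the median is the middle value at position 5: 33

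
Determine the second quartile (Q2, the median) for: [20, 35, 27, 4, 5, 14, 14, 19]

16.5

Step 1: Sort the data: [4, 5, 14, 14, 19, 20, 27, 35]
Step 2: n = 8
Step 3: Q2 is the median. Since n is even, it is the average of the values at positions 4 and 5:
  Q2 = (14 + 19) / 2 = 16.5
Step 4: Q2 = 16.5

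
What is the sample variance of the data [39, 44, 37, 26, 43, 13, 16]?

164.4762

Step 1: Compute the mean: (39 + 44 + 37 + 26 + 43 + 13 + 16) / 7 = 31.1429
Step 2: Compute squared deviations from the mean:
  (39 - 31.1429)^2 = 61.7347
  (44 - 31.1429)^2 = 165.3061
  (37 - 31.1429)^2 = 34.3061
  (26 - 31.1429)^2 = 26.449
  (43 - 31.1429)^2 = 140.5918
  (13 - 31.1429)^2 = 329.1633
  (16 - 31.1429)^2 = 229.3061
Step 3: Sum of squared deviations = 986.8571
Step 4: Sample variance = 986.8571 / 6 = 164.4762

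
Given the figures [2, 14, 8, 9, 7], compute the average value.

8

Step 1: Sum all values: 2 + 14 + 8 + 9 + 7 = 40
Step 2: Count the number of values: n = 5
Step 3: Mean = sum / n = 40 / 5 = 8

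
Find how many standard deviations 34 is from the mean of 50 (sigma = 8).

-2

Step 1: Recall the z-score formula: z = (x - mu) / sigma
Step 2: Substitute values: z = (34 - 50) / 8
Step 3: z = -16 / 8 = -2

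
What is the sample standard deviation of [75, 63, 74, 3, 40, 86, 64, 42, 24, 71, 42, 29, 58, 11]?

25.4481

Step 1: Compute the mean: 48.7143
Step 2: Sum of squared deviations from the mean: 8418.8571
Step 3: Sample variance = 8418.8571 / 13 = 647.6044
Step 4: Standard deviation = sqrt(647.6044) = 25.4481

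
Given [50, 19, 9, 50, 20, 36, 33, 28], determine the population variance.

188.4844

Step 1: Compute the mean: (50 + 19 + 9 + 50 + 20 + 36 + 33 + 28) / 8 = 30.625
Step 2: Compute squared deviations from the mean:
  (50 - 30.625)^2 = 375.3906
  (19 - 30.625)^2 = 135.1406
  (9 - 30.625)^2 = 467.6406
  (50 - 30.625)^2 = 375.3906
  (20 - 30.625)^2 = 112.8906
  (36 - 30.625)^2 = 28.8906
  (33 - 30.625)^2 = 5.6406
  (28 - 30.625)^2 = 6.8906
Step 3: Sum of squared deviations = 1507.875
Step 4: Population variance = 1507.875 / 8 = 188.4844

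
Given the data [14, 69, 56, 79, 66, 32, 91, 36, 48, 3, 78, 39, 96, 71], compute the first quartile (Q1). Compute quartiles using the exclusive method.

35

Step 1: Sort the data: [3, 14, 32, 36, 39, 48, 56, 66, 69, 71, 78, 79, 91, 96]
Step 2: n = 14
Step 3: Using the exclusive quartile method:
  Q1 = 35
  Q2 (median) = 61
  Q3 = 78.25
  IQR = Q3 - Q1 = 78.25 - 35 = 43.25
Step 4: Q1 = 35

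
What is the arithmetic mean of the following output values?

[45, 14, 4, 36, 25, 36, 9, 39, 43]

27.8889

Step 1: Sum all values: 45 + 14 + 4 + 36 + 25 + 36 + 9 + 39 + 43 = 251
Step 2: Count the number of values: n = 9
Step 3: Mean = sum / n = 251 / 9 = 27.8889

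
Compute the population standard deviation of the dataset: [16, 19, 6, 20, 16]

4.9639

Step 1: Compute the mean: 15.4
Step 2: Sum of squared deviations from the mean: 123.2
Step 3: Population variance = 123.2 / 5 = 24.64
Step 4: Standard deviation = sqrt(24.64) = 4.9639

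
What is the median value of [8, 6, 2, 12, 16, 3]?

7

Step 1: Sort the data in ascending order: [2, 3, 6, 8, 12, 16]
Step 2: The number of values is n = 6.
Step 3: Since n is even, the median is the average of positions 3 and 4:
  Median = (6 + 8) / 2 = 7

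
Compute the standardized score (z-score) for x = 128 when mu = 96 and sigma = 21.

1.5238

Step 1: Recall the z-score formula: z = (x - mu) / sigma
Step 2: Substitute values: z = (128 - 96) / 21
Step 3: z = 32 / 21 = 1.5238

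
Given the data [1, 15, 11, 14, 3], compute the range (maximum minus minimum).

14

Step 1: Identify the maximum value: max = 15
Step 2: Identify the minimum value: min = 1
Step 3: Range = max - min = 15 - 1 = 14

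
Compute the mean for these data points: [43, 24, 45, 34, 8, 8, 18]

25.7143

Step 1: Sum all values: 43 + 24 + 45 + 34 + 8 + 8 + 18 = 180
Step 2: Count the number of values: n = 7
Step 3: Mean = sum / n = 180 / 7 = 25.7143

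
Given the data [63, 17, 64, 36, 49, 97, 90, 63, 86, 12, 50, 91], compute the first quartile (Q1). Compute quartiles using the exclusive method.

39.25

Step 1: Sort the data: [12, 17, 36, 49, 50, 63, 63, 64, 86, 90, 91, 97]
Step 2: n = 12
Step 3: Using the exclusive quartile method:
  Q1 = 39.25
  Q2 (median) = 63
  Q3 = 89
  IQR = Q3 - Q1 = 89 - 39.25 = 49.75
Step 4: Q1 = 39.25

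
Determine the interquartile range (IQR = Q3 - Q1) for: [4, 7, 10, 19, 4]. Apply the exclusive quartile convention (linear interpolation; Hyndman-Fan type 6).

10.5

Step 1: Sort the data: [4, 4, 7, 10, 19]
Step 2: n = 5
Step 3: Using the exclusive quartile method:
  Q1 = 4
  Q2 (median) = 7
  Q3 = 14.5
  IQR = Q3 - Q1 = 14.5 - 4 = 10.5
Step 4: IQR = 10.5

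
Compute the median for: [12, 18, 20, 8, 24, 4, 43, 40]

19

Step 1: Sort the data in ascending order: [4, 8, 12, 18, 20, 24, 40, 43]
Step 2: The number of values is n = 8.
Step 3: Since n is even, the median is the average of positions 4 and 5:
  Median = (18 + 20) / 2 = 19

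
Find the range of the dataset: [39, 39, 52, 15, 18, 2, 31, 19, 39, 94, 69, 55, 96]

94

Step 1: Identify the maximum value: max = 96
Step 2: Identify the minimum value: min = 2
Step 3: Range = max - min = 96 - 2 = 94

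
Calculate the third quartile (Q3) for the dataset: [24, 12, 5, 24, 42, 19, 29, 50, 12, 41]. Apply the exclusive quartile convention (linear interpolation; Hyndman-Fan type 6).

41.25

Step 1: Sort the data: [5, 12, 12, 19, 24, 24, 29, 41, 42, 50]
Step 2: n = 10
Step 3: Using the exclusive quartile method:
  Q1 = 12
  Q2 (median) = 24
  Q3 = 41.25
  IQR = Q3 - Q1 = 41.25 - 12 = 29.25
Step 4: Q3 = 41.25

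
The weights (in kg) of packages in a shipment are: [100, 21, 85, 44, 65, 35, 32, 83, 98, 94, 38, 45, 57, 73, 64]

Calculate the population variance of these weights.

626.0622

Step 1: Compute the mean: (100 + 21 + 85 + 44 + 65 + 35 + 32 + 83 + 98 + 94 + 38 + 45 + 57 + 73 + 64) / 15 = 62.2667
Step 2: Compute squared deviations from the mean:
  (100 - 62.2667)^2 = 1423.8044
  (21 - 62.2667)^2 = 1702.9378
  (85 - 62.2667)^2 = 516.8044
  (44 - 62.2667)^2 = 333.6711
  (65 - 62.2667)^2 = 7.4711
  (35 - 62.2667)^2 = 743.4711
  (32 - 62.2667)^2 = 916.0711
  (83 - 62.2667)^2 = 429.8711
  (98 - 62.2667)^2 = 1276.8711
  (94 - 62.2667)^2 = 1007.0044
  (38 - 62.2667)^2 = 588.8711
  (45 - 62.2667)^2 = 298.1378
  (57 - 62.2667)^2 = 27.7378
  (73 - 62.2667)^2 = 115.2044
  (64 - 62.2667)^2 = 3.0044
Step 3: Sum of squared deviations = 9390.9333
Step 4: Population variance = 9390.9333 / 15 = 626.0622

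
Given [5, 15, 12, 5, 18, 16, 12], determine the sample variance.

26.4762

Step 1: Compute the mean: (5 + 15 + 12 + 5 + 18 + 16 + 12) / 7 = 11.8571
Step 2: Compute squared deviations from the mean:
  (5 - 11.8571)^2 = 47.0204
  (15 - 11.8571)^2 = 9.8776
  (12 - 11.8571)^2 = 0.0204
  (5 - 11.8571)^2 = 47.0204
  (18 - 11.8571)^2 = 37.7347
  (16 - 11.8571)^2 = 17.1633
  (12 - 11.8571)^2 = 0.0204
Step 3: Sum of squared deviations = 158.8571
Step 4: Sample variance = 158.8571 / 6 = 26.4762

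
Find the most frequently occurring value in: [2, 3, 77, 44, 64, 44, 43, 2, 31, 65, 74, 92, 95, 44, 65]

44

Step 1: Count the frequency of each value:
  2: appears 2 time(s)
  3: appears 1 time(s)
  31: appears 1 time(s)
  43: appears 1 time(s)
  44: appears 3 time(s)
  64: appears 1 time(s)
  65: appears 2 time(s)
  74: appears 1 time(s)
  77: appears 1 time(s)
  92: appears 1 time(s)
  95: appears 1 time(s)
Step 2: The value 44 appears most frequently (3 times).
Step 3: Mode = 44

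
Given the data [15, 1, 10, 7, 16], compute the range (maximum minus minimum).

15

Step 1: Identify the maximum value: max = 16
Step 2: Identify the minimum value: min = 1
Step 3: Range = max - min = 16 - 1 = 15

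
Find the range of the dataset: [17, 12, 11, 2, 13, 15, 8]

15

Step 1: Identify the maximum value: max = 17
Step 2: Identify the minimum value: min = 2
Step 3: Range = max - min = 17 - 2 = 15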